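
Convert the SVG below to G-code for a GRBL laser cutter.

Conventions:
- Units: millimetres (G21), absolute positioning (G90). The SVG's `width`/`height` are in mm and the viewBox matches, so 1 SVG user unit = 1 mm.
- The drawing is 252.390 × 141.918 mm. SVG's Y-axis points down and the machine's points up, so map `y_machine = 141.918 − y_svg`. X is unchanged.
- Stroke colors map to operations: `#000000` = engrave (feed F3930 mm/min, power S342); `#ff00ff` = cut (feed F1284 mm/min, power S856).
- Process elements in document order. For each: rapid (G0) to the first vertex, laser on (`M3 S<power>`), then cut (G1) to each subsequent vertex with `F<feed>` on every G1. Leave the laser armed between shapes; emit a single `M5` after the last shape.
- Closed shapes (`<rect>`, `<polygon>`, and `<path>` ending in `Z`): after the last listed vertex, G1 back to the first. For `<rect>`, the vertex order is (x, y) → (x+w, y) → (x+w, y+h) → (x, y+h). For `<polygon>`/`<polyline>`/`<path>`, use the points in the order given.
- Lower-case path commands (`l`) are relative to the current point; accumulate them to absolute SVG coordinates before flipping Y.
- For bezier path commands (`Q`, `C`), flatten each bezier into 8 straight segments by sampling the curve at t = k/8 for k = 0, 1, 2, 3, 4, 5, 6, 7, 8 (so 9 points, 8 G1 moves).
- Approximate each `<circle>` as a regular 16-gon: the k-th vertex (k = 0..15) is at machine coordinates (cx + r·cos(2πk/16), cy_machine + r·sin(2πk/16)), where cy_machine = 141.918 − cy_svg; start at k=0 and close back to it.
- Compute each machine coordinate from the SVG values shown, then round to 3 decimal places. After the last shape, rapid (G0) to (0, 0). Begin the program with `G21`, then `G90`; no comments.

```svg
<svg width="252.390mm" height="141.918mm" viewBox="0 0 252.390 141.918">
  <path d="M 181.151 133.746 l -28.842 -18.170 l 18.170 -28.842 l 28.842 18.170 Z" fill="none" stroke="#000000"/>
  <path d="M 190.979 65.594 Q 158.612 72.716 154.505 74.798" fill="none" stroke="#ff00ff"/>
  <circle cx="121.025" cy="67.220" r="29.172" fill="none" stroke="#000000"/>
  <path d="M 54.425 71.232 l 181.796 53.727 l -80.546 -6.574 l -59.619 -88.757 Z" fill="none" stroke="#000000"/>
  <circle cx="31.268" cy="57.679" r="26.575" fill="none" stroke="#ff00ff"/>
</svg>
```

viewBox `0 0 252.390 141.918` with mm width/height → 1 unit = 1 mm. Flip: y_m = 141.918 − y_svg.

**Shape 1** — `<path>` regular polygon, stroke `#000000` → engrave (S342, F3930). Machine vertices: (181.151,8.172) → (152.309,26.342) → (170.479,55.184) → (199.321,37.014) → (181.151,8.172). Closed: final G1 returns to the first vertex.

**Shape 2** — `<path>` quadratic bezier, stroke `#ff00ff` → cut (S856, F1284). Control points (SVG): P0=(190.979,65.594), P1=(158.612,72.716), P2=(154.505,74.798); sampled at t=k/8. Machine vertices: (190.979,76.324) → (183.329,74.622) → (176.562,73.078) → (170.678,71.691) → (165.677,70.462) → (161.559,69.390) → (158.325,68.476) → (155.973,67.719) → (154.505,67.120). Open path.

**Shape 3** — `<circle>` circle, stroke `#000000` → engrave (S342, F3930). Machine vertices: (150.197,74.698) → (147.976,85.862) → (141.653,95.326) → (132.189,101.649) → (121.025,103.870) → (109.861,101.649) → (100.397,95.326) → (94.074,85.862) → (91.853,74.698) → (94.074,63.534) → (100.397,54.070) → (109.861,47.747) → (121.025,45.526) → (132.189,47.747) → (141.653,54.070) → (147.976,63.534) → (150.197,74.698). Closed: final G1 returns to the first vertex.

**Shape 4** — `<path>` closed polygon, stroke `#000000` → engrave (S342, F3930). Machine vertices: (54.425,70.686) → (236.221,16.959) → (155.675,23.533) → (96.056,112.290) → (54.425,70.686). Closed: final G1 returns to the first vertex.

**Shape 5** — `<circle>` circle, stroke `#ff00ff` → cut (S856, F1284). Machine vertices: (57.843,84.239) → (55.820,94.409) → (50.059,103.030) → (41.438,108.791) → (31.268,110.814) → (21.098,108.791) → (12.477,103.030) → (6.716,94.409) → (4.693,84.239) → (6.716,74.069) → (12.477,65.448) → (21.098,59.687) → (31.268,57.664) → (41.438,59.687) → (50.059,65.448) → (55.820,74.069) → (57.843,84.239). Closed: final G1 returns to the first vertex.

G21
G90
G0 X181.151 Y8.172
M3 S342
G1 X152.309 Y26.342 F3930
G1 X170.479 Y55.184 F3930
G1 X199.321 Y37.014 F3930
G1 X181.151 Y8.172 F3930
G0 X190.979 Y76.324
M3 S856
G1 X183.329 Y74.622 F1284
G1 X176.562 Y73.078 F1284
G1 X170.678 Y71.691 F1284
G1 X165.677 Y70.462 F1284
G1 X161.559 Y69.390 F1284
G1 X158.325 Y68.476 F1284
G1 X155.973 Y67.719 F1284
G1 X154.505 Y67.120 F1284
G0 X150.197 Y74.698
M3 S342
G1 X147.976 Y85.862 F3930
G1 X141.653 Y95.326 F3930
G1 X132.189 Y101.649 F3930
G1 X121.025 Y103.870 F3930
G1 X109.861 Y101.649 F3930
G1 X100.397 Y95.326 F3930
G1 X94.074 Y85.862 F3930
G1 X91.853 Y74.698 F3930
G1 X94.074 Y63.534 F3930
G1 X100.397 Y54.070 F3930
G1 X109.861 Y47.747 F3930
G1 X121.025 Y45.526 F3930
G1 X132.189 Y47.747 F3930
G1 X141.653 Y54.070 F3930
G1 X147.976 Y63.534 F3930
G1 X150.197 Y74.698 F3930
G0 X54.425 Y70.686
M3 S342
G1 X236.221 Y16.959 F3930
G1 X155.675 Y23.533 F3930
G1 X96.056 Y112.290 F3930
G1 X54.425 Y70.686 F3930
G0 X57.843 Y84.239
M3 S856
G1 X55.820 Y94.409 F1284
G1 X50.059 Y103.030 F1284
G1 X41.438 Y108.791 F1284
G1 X31.268 Y110.814 F1284
G1 X21.098 Y108.791 F1284
G1 X12.477 Y103.030 F1284
G1 X6.716 Y94.409 F1284
G1 X4.693 Y84.239 F1284
G1 X6.716 Y74.069 F1284
G1 X12.477 Y65.448 F1284
G1 X21.098 Y59.687 F1284
G1 X31.268 Y57.664 F1284
G1 X41.438 Y59.687 F1284
G1 X50.059 Y65.448 F1284
G1 X55.820 Y74.069 F1284
G1 X57.843 Y84.239 F1284
M5
G0 X0.000 Y0.000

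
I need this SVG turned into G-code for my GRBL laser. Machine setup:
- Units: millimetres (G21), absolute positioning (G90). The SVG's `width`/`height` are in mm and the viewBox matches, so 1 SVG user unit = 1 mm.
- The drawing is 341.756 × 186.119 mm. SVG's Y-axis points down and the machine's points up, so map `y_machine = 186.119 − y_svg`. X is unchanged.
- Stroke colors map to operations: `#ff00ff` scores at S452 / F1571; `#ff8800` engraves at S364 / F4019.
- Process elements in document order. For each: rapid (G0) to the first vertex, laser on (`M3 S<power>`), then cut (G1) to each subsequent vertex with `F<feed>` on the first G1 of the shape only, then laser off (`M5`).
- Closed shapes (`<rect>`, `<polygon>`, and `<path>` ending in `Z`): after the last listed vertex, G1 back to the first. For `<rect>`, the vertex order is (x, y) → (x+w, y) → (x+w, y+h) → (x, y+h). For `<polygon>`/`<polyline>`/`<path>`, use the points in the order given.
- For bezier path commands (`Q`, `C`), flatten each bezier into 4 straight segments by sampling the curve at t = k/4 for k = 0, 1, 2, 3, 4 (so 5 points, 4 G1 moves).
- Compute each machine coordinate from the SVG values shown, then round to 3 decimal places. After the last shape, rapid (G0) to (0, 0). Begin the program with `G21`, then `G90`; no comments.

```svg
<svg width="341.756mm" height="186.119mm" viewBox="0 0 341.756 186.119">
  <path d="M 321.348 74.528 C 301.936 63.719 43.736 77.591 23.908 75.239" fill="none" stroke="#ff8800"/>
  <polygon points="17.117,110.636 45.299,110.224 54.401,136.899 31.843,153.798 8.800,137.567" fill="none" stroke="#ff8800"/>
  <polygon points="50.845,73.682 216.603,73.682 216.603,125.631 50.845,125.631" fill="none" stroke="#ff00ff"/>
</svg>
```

G21
G90
G0 X321.348 Y111.591
M3 S364
G1 X269.472 Y115.709 F4019
G1 X172.784 Y114.407
G1 X76.018 Y111.519
G1 X23.908 Y110.880
M5
G0 X17.117 Y75.483
M3 S364
G1 X45.299 Y75.895 F4019
G1 X54.401 Y49.220
G1 X31.843 Y32.321
G1 X8.800 Y48.552
G1 X17.117 Y75.483
M5
G0 X50.845 Y112.437
M3 S452
G1 X216.603 Y112.437 F1571
G1 X216.603 Y60.488
G1 X50.845 Y60.488
G1 X50.845 Y112.437
M5
G0 X0.000 Y0.000

1 u = 1 mm; y_m = 186.119 − y.

[1] `<path>` cubic bezier, #ff8800→engrave S364 F4019: (321.348,111.591) → (269.472,115.709) → (172.784,114.407) → (76.018,111.519) → (23.908,110.880)

[2] `<polygon>` regular polygon, #ff8800→engrave S364 F4019: (17.117,75.483) → (45.299,75.895) → (54.401,49.220) → (31.843,32.321) → (8.800,48.552) → (17.117,75.483) (closed)

[3] `<polygon>` rectangle, #ff00ff→score S452 F1571: (50.845,112.437) → (216.603,112.437) → (216.603,60.488) → (50.845,60.488) → (50.845,112.437) (closed)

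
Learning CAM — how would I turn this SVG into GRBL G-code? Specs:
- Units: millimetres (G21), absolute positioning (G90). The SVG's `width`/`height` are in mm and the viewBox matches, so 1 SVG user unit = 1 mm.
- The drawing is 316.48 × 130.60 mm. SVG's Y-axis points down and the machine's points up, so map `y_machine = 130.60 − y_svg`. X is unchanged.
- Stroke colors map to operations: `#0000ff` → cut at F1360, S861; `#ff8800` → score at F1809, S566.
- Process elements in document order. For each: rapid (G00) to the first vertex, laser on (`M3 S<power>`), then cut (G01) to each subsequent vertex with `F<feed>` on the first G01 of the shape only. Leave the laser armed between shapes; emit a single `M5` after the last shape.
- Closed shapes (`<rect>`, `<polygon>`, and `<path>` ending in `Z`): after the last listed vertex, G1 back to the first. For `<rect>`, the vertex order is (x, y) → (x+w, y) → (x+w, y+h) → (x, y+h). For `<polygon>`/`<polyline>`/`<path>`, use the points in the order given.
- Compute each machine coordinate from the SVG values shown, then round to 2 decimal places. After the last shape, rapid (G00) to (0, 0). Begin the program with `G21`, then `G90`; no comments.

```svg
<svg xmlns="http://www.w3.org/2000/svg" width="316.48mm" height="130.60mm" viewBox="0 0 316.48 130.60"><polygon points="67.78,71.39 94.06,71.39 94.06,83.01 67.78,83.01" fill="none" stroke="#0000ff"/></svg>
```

1 u = 1 mm; y_m = 130.60 − y.

[1] `<polygon>` rectangle, #0000ff→cut S861 F1360: (67.78,59.21) → (94.06,59.21) → (94.06,47.59) → (67.78,47.59) → (67.78,59.21) (closed)

G21
G90
G00 X67.78 Y59.21
M3 S861
G01 X94.06 Y59.21 F1360
G01 X94.06 Y47.59
G01 X67.78 Y47.59
G01 X67.78 Y59.21
M5
G00 X0.00 Y0.00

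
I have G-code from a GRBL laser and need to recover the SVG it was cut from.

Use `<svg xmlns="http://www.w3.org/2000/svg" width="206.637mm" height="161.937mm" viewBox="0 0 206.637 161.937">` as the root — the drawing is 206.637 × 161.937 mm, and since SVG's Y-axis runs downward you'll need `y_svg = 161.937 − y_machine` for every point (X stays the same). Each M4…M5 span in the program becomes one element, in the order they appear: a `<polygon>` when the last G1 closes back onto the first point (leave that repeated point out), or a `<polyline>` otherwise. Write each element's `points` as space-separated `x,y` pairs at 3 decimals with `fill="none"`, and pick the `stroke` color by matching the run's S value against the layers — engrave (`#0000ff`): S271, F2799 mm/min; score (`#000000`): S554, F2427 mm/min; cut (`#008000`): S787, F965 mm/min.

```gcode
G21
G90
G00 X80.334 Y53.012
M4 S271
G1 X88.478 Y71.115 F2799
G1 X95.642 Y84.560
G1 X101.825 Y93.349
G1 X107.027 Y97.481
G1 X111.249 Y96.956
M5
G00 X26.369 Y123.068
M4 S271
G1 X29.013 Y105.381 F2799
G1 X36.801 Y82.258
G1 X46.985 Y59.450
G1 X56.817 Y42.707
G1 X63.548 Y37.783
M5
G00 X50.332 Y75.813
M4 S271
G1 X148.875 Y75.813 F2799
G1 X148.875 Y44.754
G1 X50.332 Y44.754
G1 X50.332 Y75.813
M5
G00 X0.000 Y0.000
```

Each laser-on run becomes one SVG element. Flip Y back into SVG space with y_svg = 161.937 − y_machine. Every run uses S271, so all elements get stroke `#0000ff` (engrave).

Run 1: The run is open, so emit a `<polyline>` with points (Y-flipped): 80.334,108.925 88.478,90.822 95.642,77.377 101.825,68.588 107.027,64.456 111.249,64.981.

Run 2: The run is open, so emit a `<polyline>` with points (Y-flipped): 26.369,38.869 29.013,56.556 36.801,79.679 46.985,102.487 56.817,119.230 63.548,124.154.

Run 3: The run returns to its start, so emit a `<polygon>` with points (Y-flipped): 50.332,86.124 148.875,86.124 148.875,117.183 50.332,117.183.

<svg xmlns="http://www.w3.org/2000/svg" width="206.637mm" height="161.937mm" viewBox="0 0 206.637 161.937">
  <polyline points="80.334,108.925 88.478,90.822 95.642,77.377 101.825,68.588 107.027,64.456 111.249,64.981" fill="none" stroke="#0000ff"/>
  <polyline points="26.369,38.869 29.013,56.556 36.801,79.679 46.985,102.487 56.817,119.230 63.548,124.154" fill="none" stroke="#0000ff"/>
  <polygon points="50.332,86.124 148.875,86.124 148.875,117.183 50.332,117.183" fill="none" stroke="#0000ff"/>
</svg>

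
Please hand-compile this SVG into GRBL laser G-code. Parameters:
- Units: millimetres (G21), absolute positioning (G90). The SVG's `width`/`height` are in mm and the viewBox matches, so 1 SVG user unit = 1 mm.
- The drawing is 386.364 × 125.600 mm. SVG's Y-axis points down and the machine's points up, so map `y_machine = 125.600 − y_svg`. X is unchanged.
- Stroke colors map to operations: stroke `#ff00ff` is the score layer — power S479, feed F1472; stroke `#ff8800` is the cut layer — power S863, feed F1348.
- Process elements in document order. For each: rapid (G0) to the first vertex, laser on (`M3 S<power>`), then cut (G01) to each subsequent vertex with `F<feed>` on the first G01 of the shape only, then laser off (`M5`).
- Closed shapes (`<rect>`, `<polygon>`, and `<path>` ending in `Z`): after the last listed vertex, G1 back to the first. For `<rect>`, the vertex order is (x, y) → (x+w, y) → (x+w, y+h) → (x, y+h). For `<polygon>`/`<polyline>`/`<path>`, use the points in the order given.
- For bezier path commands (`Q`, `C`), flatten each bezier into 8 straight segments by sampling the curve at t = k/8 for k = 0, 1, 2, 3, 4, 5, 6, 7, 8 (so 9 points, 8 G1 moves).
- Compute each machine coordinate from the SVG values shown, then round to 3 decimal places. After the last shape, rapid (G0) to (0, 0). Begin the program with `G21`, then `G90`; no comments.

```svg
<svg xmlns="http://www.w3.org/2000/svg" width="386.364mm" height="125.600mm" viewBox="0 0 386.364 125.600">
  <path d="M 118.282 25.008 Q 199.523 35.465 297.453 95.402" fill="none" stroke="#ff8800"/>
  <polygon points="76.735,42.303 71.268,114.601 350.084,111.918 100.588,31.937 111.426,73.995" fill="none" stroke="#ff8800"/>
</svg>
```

Since the viewBox matches the mm dimensions, user units are millimetres directly. The only transform is the Y-flip y_m = 125.600 − y_svg.

Shape 1 is a quadratic bezier drawn with `<path>`. Its stroke #ff8800 means cut at S863, F1348. After flipping Y the toolpath is (118.282,100.592) → (138.853,97.205) → (159.946,92.271) → (181.560,85.791) → (203.695,77.765) → (226.352,68.193) → (249.531,57.074) → (273.231,44.409) → (297.453,30.198).

Shape 2 is a closed polygon drawn with `<polygon>`. Its stroke #ff8800 means cut at S863, F1348. After flipping Y the toolpath is (76.735,83.297) → (71.268,10.999) → (350.084,13.682) → (100.588,93.663) → (111.426,51.605) → (76.735,83.297), returning to the start.

G21
G90
G0 X118.282 Y100.592
M3 S863
G01 X138.853 Y97.205 F1348
G01 X159.946 Y92.271
G01 X181.560 Y85.791
G01 X203.695 Y77.765
G01 X226.352 Y68.193
G01 X249.531 Y57.074
G01 X273.231 Y44.409
G01 X297.453 Y30.198
M5
G0 X76.735 Y83.297
M3 S863
G01 X71.268 Y10.999 F1348
G01 X350.084 Y13.682
G01 X100.588 Y93.663
G01 X111.426 Y51.605
G01 X76.735 Y83.297
M5
G0 X0.000 Y0.000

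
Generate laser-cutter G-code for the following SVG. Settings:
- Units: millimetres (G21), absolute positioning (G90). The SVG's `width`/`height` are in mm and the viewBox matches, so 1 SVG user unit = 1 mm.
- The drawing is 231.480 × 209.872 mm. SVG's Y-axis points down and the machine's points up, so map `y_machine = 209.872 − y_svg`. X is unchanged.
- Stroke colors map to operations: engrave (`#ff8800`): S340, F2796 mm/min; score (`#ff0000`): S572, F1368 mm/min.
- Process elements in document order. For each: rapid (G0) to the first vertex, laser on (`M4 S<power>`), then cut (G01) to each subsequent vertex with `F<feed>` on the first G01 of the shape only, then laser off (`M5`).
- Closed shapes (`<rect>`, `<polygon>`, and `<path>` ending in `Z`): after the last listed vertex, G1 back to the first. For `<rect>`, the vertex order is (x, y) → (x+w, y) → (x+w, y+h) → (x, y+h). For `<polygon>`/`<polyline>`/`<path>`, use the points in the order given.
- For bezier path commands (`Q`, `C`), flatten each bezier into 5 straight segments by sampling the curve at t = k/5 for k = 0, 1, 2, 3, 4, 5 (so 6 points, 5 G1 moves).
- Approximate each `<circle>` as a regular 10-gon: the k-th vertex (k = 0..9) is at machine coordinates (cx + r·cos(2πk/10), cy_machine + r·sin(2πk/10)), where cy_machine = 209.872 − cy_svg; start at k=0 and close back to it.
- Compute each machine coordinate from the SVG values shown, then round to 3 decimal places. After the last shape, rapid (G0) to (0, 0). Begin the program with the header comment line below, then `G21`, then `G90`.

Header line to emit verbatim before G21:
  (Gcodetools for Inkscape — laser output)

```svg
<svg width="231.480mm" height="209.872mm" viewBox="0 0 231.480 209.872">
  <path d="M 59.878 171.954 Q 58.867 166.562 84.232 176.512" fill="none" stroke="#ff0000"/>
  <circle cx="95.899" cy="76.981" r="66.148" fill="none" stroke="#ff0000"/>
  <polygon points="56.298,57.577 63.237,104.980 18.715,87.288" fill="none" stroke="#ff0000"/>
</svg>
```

viewBox `0 0 231.480 209.872` with mm width/height → 1 unit = 1 mm. Flip: y_m = 209.872 − y_svg.

**Shape 1** — `<path>` quadratic bezier, stroke `#ff0000` → score (S572, F1368). Control points (SVG): P0=(59.878,171.954), P1=(58.867,166.562), P2=(84.232,176.512); sampled at t=k/5. Machine vertices: (59.878,37.918) → (60.529,39.461) → (63.289,39.777) → (68.160,38.865) → (75.141,36.726) → (84.232,33.360). Open path.

**Shape 2** — `<circle>` circle, stroke `#ff0000` → score (S572, F1368). Machine vertices: (162.047,132.891) → (149.414,171.772) → (116.340,195.801) → (75.458,195.801) → (42.384,171.772) → (29.751,132.891) → (42.384,94.010) → (75.458,69.981) → (116.340,69.981) → (149.414,94.010) → (162.047,132.891). Closed: final G1 returns to the first vertex.

**Shape 3** — `<polygon>` regular polygon, stroke `#ff0000` → score (S572, F1368). Machine vertices: (56.298,152.295) → (63.237,104.892) → (18.715,122.584) → (56.298,152.295). Closed: final G1 returns to the first vertex.

(Gcodetools for Inkscape — laser output)
G21
G90
G0 X59.878 Y37.918
M4 S572
G01 X60.529 Y39.461 F1368
G01 X63.289 Y39.777
G01 X68.160 Y38.865
G01 X75.141 Y36.726
G01 X84.232 Y33.360
M5
G0 X162.047 Y132.891
M4 S572
G01 X149.414 Y171.772 F1368
G01 X116.340 Y195.801
G01 X75.458 Y195.801
G01 X42.384 Y171.772
G01 X29.751 Y132.891
G01 X42.384 Y94.010
G01 X75.458 Y69.981
G01 X116.340 Y69.981
G01 X149.414 Y94.010
G01 X162.047 Y132.891
M5
G0 X56.298 Y152.295
M4 S572
G01 X63.237 Y104.892 F1368
G01 X18.715 Y122.584
G01 X56.298 Y152.295
M5
G0 X0.000 Y0.000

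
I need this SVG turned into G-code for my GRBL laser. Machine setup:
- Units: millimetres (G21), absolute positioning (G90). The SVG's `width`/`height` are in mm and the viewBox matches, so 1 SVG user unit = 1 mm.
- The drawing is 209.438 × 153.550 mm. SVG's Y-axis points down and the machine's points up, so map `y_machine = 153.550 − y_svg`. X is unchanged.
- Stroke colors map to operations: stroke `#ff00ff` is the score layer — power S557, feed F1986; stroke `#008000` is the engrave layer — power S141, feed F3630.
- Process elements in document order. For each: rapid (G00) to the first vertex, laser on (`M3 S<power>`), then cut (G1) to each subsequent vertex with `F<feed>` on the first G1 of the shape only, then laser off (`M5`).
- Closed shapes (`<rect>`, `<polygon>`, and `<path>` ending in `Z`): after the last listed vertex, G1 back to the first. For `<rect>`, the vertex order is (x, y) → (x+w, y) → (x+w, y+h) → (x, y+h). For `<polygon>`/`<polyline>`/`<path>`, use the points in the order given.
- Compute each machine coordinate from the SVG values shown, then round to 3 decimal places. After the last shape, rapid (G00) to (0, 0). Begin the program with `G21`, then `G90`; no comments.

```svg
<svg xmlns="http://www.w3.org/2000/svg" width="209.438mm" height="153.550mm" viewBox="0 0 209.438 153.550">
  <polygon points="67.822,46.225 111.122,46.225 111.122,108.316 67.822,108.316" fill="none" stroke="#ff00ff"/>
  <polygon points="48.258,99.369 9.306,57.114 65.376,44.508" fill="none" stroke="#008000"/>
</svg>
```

viewBox `0 0 209.438 153.550` with mm width/height → 1 unit = 1 mm. Flip: y_m = 153.550 − y_svg.

**Shape 1** — `<polygon>` rectangle, stroke `#ff00ff` → score (S557, F1986). Machine vertices: (67.822,107.325) → (111.122,107.325) → (111.122,45.234) → (67.822,45.234) → (67.822,107.325). Closed: final G1 returns to the first vertex.

**Shape 2** — `<polygon>` regular polygon, stroke `#008000` → engrave (S141, F3630). Machine vertices: (48.258,54.181) → (9.306,96.436) → (65.376,109.042) → (48.258,54.181). Closed: final G1 returns to the first vertex.

G21
G90
G00 X67.822 Y107.325
M3 S557
G1 X111.122 Y107.325 F1986
G1 X111.122 Y45.234
G1 X67.822 Y45.234
G1 X67.822 Y107.325
M5
G00 X48.258 Y54.181
M3 S141
G1 X9.306 Y96.436 F3630
G1 X65.376 Y109.042
G1 X48.258 Y54.181
M5
G00 X0.000 Y0.000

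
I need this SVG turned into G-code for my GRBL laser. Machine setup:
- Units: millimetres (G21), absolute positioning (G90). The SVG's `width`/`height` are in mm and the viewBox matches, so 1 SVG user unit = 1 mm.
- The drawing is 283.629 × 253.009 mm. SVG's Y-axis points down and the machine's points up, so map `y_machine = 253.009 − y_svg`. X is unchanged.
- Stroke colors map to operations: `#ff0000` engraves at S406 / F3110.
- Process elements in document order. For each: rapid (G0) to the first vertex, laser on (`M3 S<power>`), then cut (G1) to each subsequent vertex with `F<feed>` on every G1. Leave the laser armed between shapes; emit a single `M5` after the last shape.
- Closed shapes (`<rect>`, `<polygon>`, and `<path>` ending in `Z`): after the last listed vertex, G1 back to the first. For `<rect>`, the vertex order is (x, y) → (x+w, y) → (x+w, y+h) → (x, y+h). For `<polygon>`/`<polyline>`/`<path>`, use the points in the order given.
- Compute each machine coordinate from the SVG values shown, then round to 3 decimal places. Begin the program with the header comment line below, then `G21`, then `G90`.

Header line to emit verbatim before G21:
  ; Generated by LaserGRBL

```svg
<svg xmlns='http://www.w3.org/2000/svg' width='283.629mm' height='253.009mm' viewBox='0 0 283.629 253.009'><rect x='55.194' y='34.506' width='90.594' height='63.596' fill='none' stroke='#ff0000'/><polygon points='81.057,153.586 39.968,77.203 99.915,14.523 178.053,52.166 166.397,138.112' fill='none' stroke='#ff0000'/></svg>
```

viewBox `0 0 283.629 253.009` with mm width/height → 1 unit = 1 mm. Flip: y_m = 253.009 − y_svg.

**Shape 1** — `<rect>` rectangle, stroke `#ff0000` → engrave (S406, F3110). Machine vertices: (55.194,218.503) → (145.788,218.503) → (145.788,154.907) → (55.194,154.907) → (55.194,218.503). Closed: final G1 returns to the first vertex.

**Shape 2** — `<polygon>` regular polygon, stroke `#ff0000` → engrave (S406, F3110). Machine vertices: (81.057,99.423) → (39.968,175.806) → (99.915,238.486) → (178.053,200.843) → (166.397,114.897) → (81.057,99.423). Closed: final G1 returns to the first vertex.

; Generated by LaserGRBL
G21
G90
G0 X55.194 Y218.503
M3 S406
G1 X145.788 Y218.503 F3110
G1 X145.788 Y154.907 F3110
G1 X55.194 Y154.907 F3110
G1 X55.194 Y218.503 F3110
G0 X81.057 Y99.423
M3 S406
G1 X39.968 Y175.806 F3110
G1 X99.915 Y238.486 F3110
G1 X178.053 Y200.843 F3110
G1 X166.397 Y114.897 F3110
G1 X81.057 Y99.423 F3110
M5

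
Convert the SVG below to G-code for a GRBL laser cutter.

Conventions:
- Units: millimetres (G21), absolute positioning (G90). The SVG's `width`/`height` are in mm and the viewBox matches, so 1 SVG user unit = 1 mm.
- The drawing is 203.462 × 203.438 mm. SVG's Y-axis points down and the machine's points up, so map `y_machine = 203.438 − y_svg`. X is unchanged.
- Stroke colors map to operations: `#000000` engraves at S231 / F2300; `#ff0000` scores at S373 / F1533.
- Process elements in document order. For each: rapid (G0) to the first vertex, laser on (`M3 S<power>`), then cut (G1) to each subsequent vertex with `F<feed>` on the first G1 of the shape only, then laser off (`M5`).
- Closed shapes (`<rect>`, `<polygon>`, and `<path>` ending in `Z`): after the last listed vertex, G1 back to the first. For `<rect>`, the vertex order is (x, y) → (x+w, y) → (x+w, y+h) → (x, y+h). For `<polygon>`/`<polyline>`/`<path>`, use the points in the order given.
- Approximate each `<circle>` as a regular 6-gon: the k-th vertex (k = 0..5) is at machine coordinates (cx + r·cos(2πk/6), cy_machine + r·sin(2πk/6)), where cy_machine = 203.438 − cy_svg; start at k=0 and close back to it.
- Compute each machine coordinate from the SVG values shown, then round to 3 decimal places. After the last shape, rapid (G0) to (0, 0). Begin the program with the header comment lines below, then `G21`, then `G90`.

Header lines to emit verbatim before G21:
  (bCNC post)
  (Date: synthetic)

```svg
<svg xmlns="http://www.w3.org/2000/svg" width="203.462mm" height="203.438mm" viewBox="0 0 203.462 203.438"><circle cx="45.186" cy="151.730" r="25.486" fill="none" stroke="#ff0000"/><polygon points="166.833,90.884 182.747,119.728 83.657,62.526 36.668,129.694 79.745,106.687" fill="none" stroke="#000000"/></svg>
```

(bCNC post)
(Date: synthetic)
G21
G90
G0 X70.672 Y51.708
M3 S373
G1 X57.929 Y73.780 F1533
G1 X32.443 Y73.780
G1 X19.700 Y51.708
G1 X32.443 Y29.636
G1 X57.929 Y29.636
G1 X70.672 Y51.708
M5
G0 X166.833 Y112.554
M3 S231
G1 X182.747 Y83.710 F2300
G1 X83.657 Y140.912
G1 X36.668 Y73.744
G1 X79.745 Y96.751
G1 X166.833 Y112.554
M5
G0 X0.000 Y0.000

Since the viewBox matches the mm dimensions, user units are millimetres directly. The only transform is the Y-flip y_m = 203.438 − y_svg.

Shape 1 is a circle drawn with `<circle>`. Its stroke #ff0000 means score at S373, F1533. After flipping Y the toolpath is (70.672,51.708) → (57.929,73.780) → (32.443,73.780) → (19.700,51.708) → (32.443,29.636) → (57.929,29.636) → (70.672,51.708), returning to the start.

Shape 2 is a closed polygon drawn with `<polygon>`. Its stroke #000000 means engrave at S231, F2300. After flipping Y the toolpath is (166.833,112.554) → (182.747,83.710) → (83.657,140.912) → (36.668,73.744) → (79.745,96.751) → (166.833,112.554), returning to the start.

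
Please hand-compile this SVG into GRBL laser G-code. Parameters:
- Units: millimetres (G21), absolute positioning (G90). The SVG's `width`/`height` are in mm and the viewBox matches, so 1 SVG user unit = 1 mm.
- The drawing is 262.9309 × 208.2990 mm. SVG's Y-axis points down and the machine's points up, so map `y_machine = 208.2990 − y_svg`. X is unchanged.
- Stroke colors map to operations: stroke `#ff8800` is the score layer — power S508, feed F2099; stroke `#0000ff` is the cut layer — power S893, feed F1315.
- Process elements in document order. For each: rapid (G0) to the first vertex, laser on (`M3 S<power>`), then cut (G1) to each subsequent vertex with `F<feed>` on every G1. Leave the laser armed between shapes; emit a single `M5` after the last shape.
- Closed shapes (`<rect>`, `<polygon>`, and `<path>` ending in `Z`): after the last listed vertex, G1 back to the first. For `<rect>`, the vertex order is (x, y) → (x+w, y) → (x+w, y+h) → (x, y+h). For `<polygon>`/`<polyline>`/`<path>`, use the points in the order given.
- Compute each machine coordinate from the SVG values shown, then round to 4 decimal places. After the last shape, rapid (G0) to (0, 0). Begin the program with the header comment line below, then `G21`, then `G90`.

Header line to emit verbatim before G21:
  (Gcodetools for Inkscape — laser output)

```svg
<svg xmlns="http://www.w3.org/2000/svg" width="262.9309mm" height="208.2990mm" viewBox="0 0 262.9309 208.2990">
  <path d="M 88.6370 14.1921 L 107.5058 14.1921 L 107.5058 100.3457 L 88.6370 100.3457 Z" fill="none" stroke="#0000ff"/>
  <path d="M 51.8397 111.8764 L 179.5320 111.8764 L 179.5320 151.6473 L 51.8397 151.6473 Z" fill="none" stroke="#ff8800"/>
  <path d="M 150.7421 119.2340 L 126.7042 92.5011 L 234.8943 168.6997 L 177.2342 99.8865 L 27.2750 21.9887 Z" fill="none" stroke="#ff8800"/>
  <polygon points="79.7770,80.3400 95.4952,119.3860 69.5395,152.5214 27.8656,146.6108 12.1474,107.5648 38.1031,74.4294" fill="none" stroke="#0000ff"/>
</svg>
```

1 u = 1 mm; y_m = 208.2990 − y.

[1] `<path>` rectangle, #0000ff→cut S893 F1315: (88.6370,194.1069) → (107.5058,194.1069) → (107.5058,107.9533) → (88.6370,107.9533) → (88.6370,194.1069) (closed)

[2] `<path>` rectangle, #ff8800→score S508 F2099: (51.8397,96.4226) → (179.5320,96.4226) → (179.5320,56.6517) → (51.8397,56.6517) → (51.8397,96.4226) (closed)

[3] `<path>` closed polygon, #ff8800→score S508 F2099: (150.7421,89.0650) → (126.7042,115.7979) → (234.8943,39.5993) → (177.2342,108.4125) → (27.2750,186.3103) → (150.7421,89.0650) (closed)

[4] `<polygon>` regular polygon, #0000ff→cut S893 F1315: (79.7770,127.9590) → (95.4952,88.9130) → (69.5395,55.7776) → (27.8656,61.6882) → (12.1474,100.7342) → (38.1031,133.8696) → (79.7770,127.9590) (closed)

(Gcodetools for Inkscape — laser output)
G21
G90
G0 X88.6370 Y194.1069
M3 S893
G1 X107.5058 Y194.1069 F1315
G1 X107.5058 Y107.9533 F1315
G1 X88.6370 Y107.9533 F1315
G1 X88.6370 Y194.1069 F1315
G0 X51.8397 Y96.4226
M3 S508
G1 X179.5320 Y96.4226 F2099
G1 X179.5320 Y56.6517 F2099
G1 X51.8397 Y56.6517 F2099
G1 X51.8397 Y96.4226 F2099
G0 X150.7421 Y89.0650
M3 S508
G1 X126.7042 Y115.7979 F2099
G1 X234.8943 Y39.5993 F2099
G1 X177.2342 Y108.4125 F2099
G1 X27.2750 Y186.3103 F2099
G1 X150.7421 Y89.0650 F2099
G0 X79.7770 Y127.9590
M3 S893
G1 X95.4952 Y88.9130 F1315
G1 X69.5395 Y55.7776 F1315
G1 X27.8656 Y61.6882 F1315
G1 X12.1474 Y100.7342 F1315
G1 X38.1031 Y133.8696 F1315
G1 X79.7770 Y127.9590 F1315
M5
G0 X0.0000 Y0.0000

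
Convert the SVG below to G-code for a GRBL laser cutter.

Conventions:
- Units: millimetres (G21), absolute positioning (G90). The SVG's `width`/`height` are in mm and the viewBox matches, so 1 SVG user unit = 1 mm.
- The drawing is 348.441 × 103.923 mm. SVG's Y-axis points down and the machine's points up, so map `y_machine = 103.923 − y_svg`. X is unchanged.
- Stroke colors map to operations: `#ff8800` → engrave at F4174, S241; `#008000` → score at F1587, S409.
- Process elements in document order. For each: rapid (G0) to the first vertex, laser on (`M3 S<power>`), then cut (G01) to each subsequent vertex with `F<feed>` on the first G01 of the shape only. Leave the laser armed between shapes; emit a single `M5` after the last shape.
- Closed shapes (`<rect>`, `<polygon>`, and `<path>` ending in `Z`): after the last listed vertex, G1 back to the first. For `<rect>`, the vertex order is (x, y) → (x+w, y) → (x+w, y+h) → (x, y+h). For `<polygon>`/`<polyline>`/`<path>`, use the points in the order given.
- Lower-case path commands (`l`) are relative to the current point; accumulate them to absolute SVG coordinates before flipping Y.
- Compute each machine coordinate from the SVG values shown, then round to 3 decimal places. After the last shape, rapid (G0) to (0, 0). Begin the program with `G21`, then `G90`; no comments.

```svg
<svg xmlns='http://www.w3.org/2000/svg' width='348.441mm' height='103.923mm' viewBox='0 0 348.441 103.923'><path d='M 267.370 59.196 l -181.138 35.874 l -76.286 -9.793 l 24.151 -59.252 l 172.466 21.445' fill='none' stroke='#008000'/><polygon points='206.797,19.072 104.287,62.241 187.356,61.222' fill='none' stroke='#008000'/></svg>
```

viewBox `0 0 348.441 103.923` with mm width/height → 1 unit = 1 mm. Flip: y_m = 103.923 − y_svg.

**Shape 1** — `<path>` open polyline, stroke `#008000` → score (S409, F1587). Machine vertices: (267.370,44.727) → (86.232,8.853) → (9.946,18.646) → (34.097,77.898) → (206.563,56.453). Open path.

**Shape 2** — `<polygon>` closed polygon, stroke `#008000` → score (S409, F1587). Machine vertices: (206.797,84.851) → (104.287,41.682) → (187.356,42.701) → (206.797,84.851). Closed: final G1 returns to the first vertex.

G21
G90
G0 X267.370 Y44.727
M3 S409
G01 X86.232 Y8.853 F1587
G01 X9.946 Y18.646
G01 X34.097 Y77.898
G01 X206.563 Y56.453
G0 X206.797 Y84.851
M3 S409
G01 X104.287 Y41.682 F1587
G01 X187.356 Y42.701
G01 X206.797 Y84.851
M5
G0 X0.000 Y0.000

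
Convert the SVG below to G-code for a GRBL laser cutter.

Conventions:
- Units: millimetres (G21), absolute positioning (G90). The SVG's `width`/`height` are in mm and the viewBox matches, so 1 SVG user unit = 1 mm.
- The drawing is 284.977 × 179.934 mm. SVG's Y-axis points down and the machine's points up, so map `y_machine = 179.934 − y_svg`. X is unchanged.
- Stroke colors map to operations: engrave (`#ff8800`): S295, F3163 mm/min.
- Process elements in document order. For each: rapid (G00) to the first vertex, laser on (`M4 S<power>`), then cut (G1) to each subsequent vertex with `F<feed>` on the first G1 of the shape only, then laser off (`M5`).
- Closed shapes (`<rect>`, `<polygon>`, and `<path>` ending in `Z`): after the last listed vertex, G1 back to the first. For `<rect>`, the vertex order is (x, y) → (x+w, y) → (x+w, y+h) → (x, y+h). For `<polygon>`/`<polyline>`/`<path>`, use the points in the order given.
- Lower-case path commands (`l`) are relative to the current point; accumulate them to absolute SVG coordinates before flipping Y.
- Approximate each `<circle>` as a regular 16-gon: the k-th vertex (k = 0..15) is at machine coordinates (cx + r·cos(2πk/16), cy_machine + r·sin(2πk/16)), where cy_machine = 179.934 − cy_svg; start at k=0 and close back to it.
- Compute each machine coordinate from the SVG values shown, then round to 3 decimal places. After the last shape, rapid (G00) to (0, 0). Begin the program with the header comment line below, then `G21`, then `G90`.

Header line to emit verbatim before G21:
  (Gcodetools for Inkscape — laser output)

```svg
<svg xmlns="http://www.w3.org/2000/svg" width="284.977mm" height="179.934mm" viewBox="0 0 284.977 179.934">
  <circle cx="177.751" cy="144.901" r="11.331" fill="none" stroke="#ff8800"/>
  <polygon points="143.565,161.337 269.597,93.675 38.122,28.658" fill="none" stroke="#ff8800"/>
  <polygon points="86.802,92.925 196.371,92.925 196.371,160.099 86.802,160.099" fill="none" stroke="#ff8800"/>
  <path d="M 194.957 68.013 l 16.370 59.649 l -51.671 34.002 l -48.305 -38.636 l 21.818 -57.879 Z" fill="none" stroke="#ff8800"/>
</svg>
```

1 u = 1 mm; y_m = 179.934 − y.

[1] `<circle>` circle, #ff8800→engrave S295 F3163: (189.082,35.033) → (188.219,39.369) → (185.763,43.045) → (182.087,45.501) → (177.751,46.364) → (173.415,45.501) → (169.739,43.045) → (167.283,39.369) → (166.420,35.033) → (167.283,30.697) → (169.739,27.021) → (173.415,24.565) → (177.751,23.702) → (182.087,24.565) → (185.763,27.021) → (188.219,30.697) → (189.082,35.033) (closed)

[2] `<polygon>` closed polygon, #ff8800→engrave S295 F3163: (143.565,18.597) → (269.597,86.259) → (38.122,151.276) → (143.565,18.597) (closed)

[3] `<polygon>` rectangle, #ff8800→engrave S295 F3163: (86.802,87.009) → (196.371,87.009) → (196.371,19.835) → (86.802,19.835) → (86.802,87.009) (closed)

[4] `<path>` regular polygon, #ff8800→engrave S295 F3163: (194.957,111.921) → (211.327,52.272) → (159.656,18.270) → (111.351,56.906) → (133.169,114.785) → (194.957,111.921) (closed)

(Gcodetools for Inkscape — laser output)
G21
G90
G00 X189.082 Y35.033
M4 S295
G1 X188.219 Y39.369 F3163
G1 X185.763 Y43.045
G1 X182.087 Y45.501
G1 X177.751 Y46.364
G1 X173.415 Y45.501
G1 X169.739 Y43.045
G1 X167.283 Y39.369
G1 X166.420 Y35.033
G1 X167.283 Y30.697
G1 X169.739 Y27.021
G1 X173.415 Y24.565
G1 X177.751 Y23.702
G1 X182.087 Y24.565
G1 X185.763 Y27.021
G1 X188.219 Y30.697
G1 X189.082 Y35.033
M5
G00 X143.565 Y18.597
M4 S295
G1 X269.597 Y86.259 F3163
G1 X38.122 Y151.276
G1 X143.565 Y18.597
M5
G00 X86.802 Y87.009
M4 S295
G1 X196.371 Y87.009 F3163
G1 X196.371 Y19.835
G1 X86.802 Y19.835
G1 X86.802 Y87.009
M5
G00 X194.957 Y111.921
M4 S295
G1 X211.327 Y52.272 F3163
G1 X159.656 Y18.270
G1 X111.351 Y56.906
G1 X133.169 Y114.785
G1 X194.957 Y111.921
M5
G00 X0.000 Y0.000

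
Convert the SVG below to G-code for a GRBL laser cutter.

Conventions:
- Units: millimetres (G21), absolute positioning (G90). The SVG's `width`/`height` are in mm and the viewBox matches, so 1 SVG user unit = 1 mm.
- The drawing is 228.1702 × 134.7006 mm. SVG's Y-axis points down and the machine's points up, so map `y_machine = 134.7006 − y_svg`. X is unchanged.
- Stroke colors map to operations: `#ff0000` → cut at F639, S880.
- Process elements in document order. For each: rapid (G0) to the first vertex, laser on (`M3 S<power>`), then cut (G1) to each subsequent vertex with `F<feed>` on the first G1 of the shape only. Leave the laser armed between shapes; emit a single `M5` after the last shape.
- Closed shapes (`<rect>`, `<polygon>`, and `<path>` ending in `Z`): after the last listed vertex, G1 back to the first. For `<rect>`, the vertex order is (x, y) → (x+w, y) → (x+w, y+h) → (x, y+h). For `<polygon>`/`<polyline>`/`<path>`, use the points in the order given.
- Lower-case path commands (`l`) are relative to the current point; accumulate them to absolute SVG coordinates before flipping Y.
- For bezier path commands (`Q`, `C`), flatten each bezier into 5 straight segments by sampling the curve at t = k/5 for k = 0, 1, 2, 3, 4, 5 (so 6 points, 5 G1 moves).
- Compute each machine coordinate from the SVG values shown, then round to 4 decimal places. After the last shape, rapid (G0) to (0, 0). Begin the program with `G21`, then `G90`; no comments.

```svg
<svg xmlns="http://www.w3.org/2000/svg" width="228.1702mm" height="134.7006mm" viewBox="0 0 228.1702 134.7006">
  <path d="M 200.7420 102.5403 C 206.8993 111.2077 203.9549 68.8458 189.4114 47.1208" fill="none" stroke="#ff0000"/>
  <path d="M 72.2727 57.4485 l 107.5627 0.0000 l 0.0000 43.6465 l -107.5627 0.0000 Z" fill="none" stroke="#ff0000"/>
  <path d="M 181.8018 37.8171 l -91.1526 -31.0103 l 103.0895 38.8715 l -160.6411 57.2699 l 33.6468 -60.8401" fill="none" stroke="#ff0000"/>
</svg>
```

G21
G90
G0 X200.7420 Y32.1603
M3 S880
G1 X203.3242 Y32.5100 F639
G1 X203.6021 Y41.6668
G1 X201.4559 Y56.1907
G1 X196.7656 Y72.6417
G1 X189.4114 Y87.5798
G0 X72.2727 Y77.2521
M3 S880
G1 X179.8354 Y77.2521 F639
G1 X179.8354 Y33.6056
G1 X72.2727 Y33.6056
G1 X72.2727 Y77.2521
G0 X181.8018 Y96.8835
M3 S880
G1 X90.6492 Y127.8938 F639
G1 X193.7387 Y89.0223
G1 X33.0976 Y31.7524
G1 X66.7444 Y92.5925
M5
G0 X0.0000 Y0.0000

1 u = 1 mm; y_m = 134.7006 − y.

[1] `<path>` cubic bezier, #ff0000→cut S880 F639: (200.7420,32.1603) → (203.3242,32.5100) → (203.6021,41.6668) → (201.4559,56.1907) → (196.7656,72.6417) → (189.4114,87.5798)

[2] `<path>` rectangle, #ff0000→cut S880 F639: (72.2727,77.2521) → (179.8354,77.2521) → (179.8354,33.6056) → (72.2727,33.6056) → (72.2727,77.2521) (closed)

[3] `<path>` open polyline, #ff0000→cut S880 F639: (181.8018,96.8835) → (90.6492,127.8938) → (193.7387,89.0223) → (33.0976,31.7524) → (66.7444,92.5925)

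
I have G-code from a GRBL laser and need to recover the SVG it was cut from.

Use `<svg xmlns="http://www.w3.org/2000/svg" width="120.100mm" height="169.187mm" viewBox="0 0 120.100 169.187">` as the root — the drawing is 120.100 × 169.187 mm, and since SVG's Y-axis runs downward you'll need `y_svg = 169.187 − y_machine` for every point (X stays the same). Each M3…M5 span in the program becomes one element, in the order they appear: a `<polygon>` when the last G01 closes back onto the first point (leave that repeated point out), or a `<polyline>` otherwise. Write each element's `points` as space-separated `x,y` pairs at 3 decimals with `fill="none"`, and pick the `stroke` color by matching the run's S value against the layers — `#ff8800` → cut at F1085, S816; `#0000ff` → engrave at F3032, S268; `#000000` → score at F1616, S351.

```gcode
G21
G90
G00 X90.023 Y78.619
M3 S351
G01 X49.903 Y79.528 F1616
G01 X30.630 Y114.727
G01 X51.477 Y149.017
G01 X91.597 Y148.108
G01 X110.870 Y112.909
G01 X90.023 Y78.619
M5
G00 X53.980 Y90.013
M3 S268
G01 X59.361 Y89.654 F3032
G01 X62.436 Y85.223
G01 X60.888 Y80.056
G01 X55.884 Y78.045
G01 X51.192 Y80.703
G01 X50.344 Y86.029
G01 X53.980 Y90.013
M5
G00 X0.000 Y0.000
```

Machine Y-up, SVG Y-down with viewBox height 169.187, so y_svg = 169.187 − y_machine; X carries over.

Run 1: the run's S351 means `#000000` (score). The run returns to its start, so emit a `<polygon>` with points (Y-flipped): 90.023,90.568 49.903,89.659 30.630,54.460 51.477,20.170 91.597,21.079 110.870,56.278.

Run 2: S268 ⇒ engrave layer `#0000ff`. The run returns to its start, so emit a `<polygon>` with points (Y-flipped): 53.980,79.174 59.361,79.533 62.436,83.964 60.888,89.131 55.884,91.142 51.192,88.484 50.344,83.158.

<svg xmlns="http://www.w3.org/2000/svg" width="120.100mm" height="169.187mm" viewBox="0 0 120.100 169.187">
  <polygon points="90.023,90.568 49.903,89.659 30.630,54.460 51.477,20.170 91.597,21.079 110.870,56.278" fill="none" stroke="#000000"/>
  <polygon points="53.980,79.174 59.361,79.533 62.436,83.964 60.888,89.131 55.884,91.142 51.192,88.484 50.344,83.158" fill="none" stroke="#0000ff"/>
</svg>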